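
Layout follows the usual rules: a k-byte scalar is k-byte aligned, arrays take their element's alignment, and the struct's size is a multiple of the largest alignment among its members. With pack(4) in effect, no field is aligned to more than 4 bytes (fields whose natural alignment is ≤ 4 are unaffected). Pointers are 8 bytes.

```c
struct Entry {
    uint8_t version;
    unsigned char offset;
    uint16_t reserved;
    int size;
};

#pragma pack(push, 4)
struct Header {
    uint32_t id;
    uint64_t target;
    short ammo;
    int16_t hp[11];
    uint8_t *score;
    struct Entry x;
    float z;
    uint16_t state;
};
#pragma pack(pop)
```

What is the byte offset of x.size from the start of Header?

Entry: version at 0 (size 1, align 1) → ends 1; offset at 1 (size 1, align 1) → ends 2; reserved at 2 (size 2, align 2) → ends 4; size at 4 (size 4, align 4) → ends 8; total 8 bytes, alignment 4
id at 0 (size 4, align 4) → ends 4
target at 4 (size 8, align 4) → ends 12
ammo at 12 (size 2, align 2) → ends 14
hp at 14 (size 22, align 2) → ends 36
score at 36 (size 8, align 4) → ends 44
x at 44 (size 8, align 4) → ends 52
within Entry: size at 4
44 + 4 = 48

48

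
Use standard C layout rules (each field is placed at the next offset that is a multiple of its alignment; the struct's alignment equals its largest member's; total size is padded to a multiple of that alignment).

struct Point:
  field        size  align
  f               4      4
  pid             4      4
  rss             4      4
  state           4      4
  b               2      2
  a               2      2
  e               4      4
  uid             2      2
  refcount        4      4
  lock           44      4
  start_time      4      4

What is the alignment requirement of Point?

member alignments: f=4, pid=4, rss=4, state=4, b=2, a=2, e=4, uid=2, refcount=4, lock=4, start_time=4
max = 4

4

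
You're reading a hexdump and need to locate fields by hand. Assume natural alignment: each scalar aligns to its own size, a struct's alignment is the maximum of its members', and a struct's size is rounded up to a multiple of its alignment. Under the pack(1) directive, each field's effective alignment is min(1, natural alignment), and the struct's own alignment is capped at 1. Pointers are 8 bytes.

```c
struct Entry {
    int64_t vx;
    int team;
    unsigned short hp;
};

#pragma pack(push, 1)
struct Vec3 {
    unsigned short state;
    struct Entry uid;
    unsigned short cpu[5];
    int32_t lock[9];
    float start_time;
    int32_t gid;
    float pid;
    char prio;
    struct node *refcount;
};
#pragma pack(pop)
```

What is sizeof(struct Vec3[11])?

Entry: vx at 0 (size 8, align 8) → ends 8; team at 8 (size 4, align 4) → ends 12; hp at 12 (size 2, align 2) → ends 14; tail pad 2 to reach multiple of 8; total 16 bytes, alignment 8
state at 0 (size 2, align 1) → ends 2
uid at 2 (size 16, align 1) → ends 18
cpu at 18 (size 10, align 1) → ends 28
lock at 28 (size 36, align 1) → ends 64
start_time at 64 (size 4, align 1) → ends 68
gid at 68 (size 4, align 1) → ends 72
pid at 72 (size 4, align 1) → ends 76
prio at 76 (size 1, align 1) → ends 77
refcount at 77 (size 8, align 1) → ends 85
total 85 bytes, alignment 1
array of 11: 11 × 85 = 935

935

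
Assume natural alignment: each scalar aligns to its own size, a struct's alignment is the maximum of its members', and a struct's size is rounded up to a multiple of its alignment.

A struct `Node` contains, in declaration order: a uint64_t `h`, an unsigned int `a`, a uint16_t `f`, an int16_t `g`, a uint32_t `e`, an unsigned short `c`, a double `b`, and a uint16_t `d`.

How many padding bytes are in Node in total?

@0: h [8B, align 8] → 8
@8: a [4B, align 4] → 12
@12: f [2B, align 2] → 14
@14: g [2B, align 2] → 16
@16: e [4B, align 4] → 20
@20: c [2B, align 2] → 22
+2 pad (align 8)
@24: b [8B, align 8] → 32
@32: d [2B, align 2] → 34
+6 tail pad (align 8)
size 40, align 8
data bytes 32, size 40 → padding 8

8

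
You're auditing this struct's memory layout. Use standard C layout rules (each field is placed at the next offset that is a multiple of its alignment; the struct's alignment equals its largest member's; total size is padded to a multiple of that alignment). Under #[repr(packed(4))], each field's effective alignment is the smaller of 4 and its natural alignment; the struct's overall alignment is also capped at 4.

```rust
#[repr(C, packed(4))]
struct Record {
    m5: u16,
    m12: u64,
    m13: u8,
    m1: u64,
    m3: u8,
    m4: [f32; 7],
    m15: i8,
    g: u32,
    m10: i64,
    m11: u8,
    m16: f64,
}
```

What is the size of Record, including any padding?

@0: m5 [2B, align 2] → 2
+2 pad (align 4)
@4: m12 [8B, align 4] → 12
@12: m13 [1B, align 1] → 13
+3 pad (align 4)
@16: m1 [8B, align 4] → 24
@24: m3 [1B, align 1] → 25
+3 pad (align 4)
@28: m4 [28B, align 4] → 56
@56: m15 [1B, align 1] → 57
+3 pad (align 4)
@60: g [4B, align 4] → 64
@64: m10 [8B, align 4] → 72
@72: m11 [1B, align 1] → 73
+3 pad (align 4)
@76: m16 [8B, align 4] → 84
size 84, align 4

84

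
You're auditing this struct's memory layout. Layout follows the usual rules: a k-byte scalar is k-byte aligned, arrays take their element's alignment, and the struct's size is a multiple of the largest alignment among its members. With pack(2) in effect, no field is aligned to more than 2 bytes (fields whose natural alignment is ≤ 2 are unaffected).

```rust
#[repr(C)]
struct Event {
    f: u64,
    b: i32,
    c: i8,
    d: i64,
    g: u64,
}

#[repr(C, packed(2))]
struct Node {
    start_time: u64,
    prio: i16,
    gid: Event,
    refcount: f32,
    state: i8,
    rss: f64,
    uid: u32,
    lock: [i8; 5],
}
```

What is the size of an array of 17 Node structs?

Event: 0..8  f  (8B, 8-aligned); 8..12  b  (4B, 4-aligned); 12..13  c  (1B, 1-aligned); 13..16  -- padding (3B); 16..24  d  (8B, 8-aligned); 24..32  g  (8B, 8-aligned); sizeof = 32, alignof = 8
0..8  start_time  (8B, 2-aligned)
8..10  prio  (2B, 2-aligned)
10..42  gid  (32B, 2-aligned)
42..46  refcount  (4B, 2-aligned)
46..47  state  (1B, 1-aligned)
47..48  -- padding (1B)
48..56  rss  (8B, 2-aligned)
56..60  uid  (4B, 2-aligned)
60..65  lock  (5B, 1-aligned)
65..66  -- tail padding (1B)
sizeof = 66, alignof = 2
array of 17: 17 × 66 = 1122

1122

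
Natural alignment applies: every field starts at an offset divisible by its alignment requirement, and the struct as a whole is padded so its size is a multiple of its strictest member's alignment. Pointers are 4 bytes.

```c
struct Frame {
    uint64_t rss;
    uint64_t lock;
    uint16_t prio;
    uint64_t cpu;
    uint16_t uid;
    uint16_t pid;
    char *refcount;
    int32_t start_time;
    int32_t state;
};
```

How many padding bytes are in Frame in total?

@0: rss [8B, align 8] → 8
@8: lock [8B, align 8] → 16
@16: prio [2B, align 2] → 18
+6 pad (align 8)
@24: cpu [8B, align 8] → 32
@32: uid [2B, align 2] → 34
@34: pid [2B, align 2] → 36
@36: refcount [4B, align 4] → 40
@40: start_time [4B, align 4] → 44
@44: state [4B, align 4] → 48
size 48, align 8
data bytes 42, size 48 → padding 6

6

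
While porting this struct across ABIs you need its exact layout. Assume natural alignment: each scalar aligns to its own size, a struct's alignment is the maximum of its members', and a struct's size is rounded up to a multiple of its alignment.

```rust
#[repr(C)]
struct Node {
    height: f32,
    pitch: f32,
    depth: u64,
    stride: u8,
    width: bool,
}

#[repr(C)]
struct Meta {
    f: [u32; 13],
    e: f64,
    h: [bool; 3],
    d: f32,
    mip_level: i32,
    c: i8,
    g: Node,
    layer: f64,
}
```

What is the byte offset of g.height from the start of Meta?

Node: 0..4  height  (4B, 4-aligned); 4..8  pitch  (4B, 4-aligned); 8..16  depth  (8B, 8-aligned); 16..17  stride  (1B, 1-aligned); 17..18  width  (1B, 1-aligned); 18..24  -- tail padding (6B); sizeof = 24, alignof = 8
0..52  f  (52B, 4-aligned)
52..56  -- padding (4B)
56..64  e  (8B, 8-aligned)
64..67  h  (3B, 1-aligned)
67..68  -- padding (1B)
68..72  d  (4B, 4-aligned)
72..76  mip_level  (4B, 4-aligned)
76..77  c  (1B, 1-aligned)
77..80  -- padding (3B)
80..104  g  (24B, 8-aligned)
within Node: height at 0
80 + 0 = 80

80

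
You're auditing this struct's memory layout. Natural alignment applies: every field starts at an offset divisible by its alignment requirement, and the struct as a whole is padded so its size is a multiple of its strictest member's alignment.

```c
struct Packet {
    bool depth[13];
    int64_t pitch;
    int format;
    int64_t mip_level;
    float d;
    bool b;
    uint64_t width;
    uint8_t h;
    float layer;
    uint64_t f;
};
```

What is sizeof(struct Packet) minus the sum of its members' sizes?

0..13  depth  (13B, 1-aligned)
13..16  -- padding (3B)
16..24  pitch  (8B, 8-aligned)
24..28  format  (4B, 4-aligned)
28..32  -- padding (4B)
32..40  mip_level  (8B, 8-aligned)
40..44  d  (4B, 4-aligned)
44..45  b  (1B, 1-aligned)
45..48  -- padding (3B)
48..56  width  (8B, 8-aligned)
56..57  h  (1B, 1-aligned)
57..60  -- padding (3B)
60..64  layer  (4B, 4-aligned)
64..72  f  (8B, 8-aligned)
sizeof = 72, alignof = 8
data bytes 59, size 72 → padding 13

13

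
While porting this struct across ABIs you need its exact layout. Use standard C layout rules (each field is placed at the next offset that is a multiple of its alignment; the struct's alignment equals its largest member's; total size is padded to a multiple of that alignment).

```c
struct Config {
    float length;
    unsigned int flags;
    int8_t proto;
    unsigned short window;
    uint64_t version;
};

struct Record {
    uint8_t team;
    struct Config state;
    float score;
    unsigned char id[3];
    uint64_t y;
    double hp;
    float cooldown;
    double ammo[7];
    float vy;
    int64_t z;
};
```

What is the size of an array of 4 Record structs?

544

Config: @0: length [4B, align 4] → 4; @4: flags [4B, align 4] → 8; @8: proto [1B, align 1] → 9; +1 pad (align 2); @10: window [2B, align 2] → 12; +4 pad (align 8); @16: version [8B, align 8] → 24; size 24, align 8
@0: team [1B, align 1] → 1
+7 pad (align 8)
@8: state [24B, align 8] → 32
@32: score [4B, align 4] → 36
@36: id [3B, align 1] → 39
+1 pad (align 8)
@40: y [8B, align 8] → 48
@48: hp [8B, align 8] → 56
@56: cooldown [4B, align 4] → 60
+4 pad (align 8)
@64: ammo [56B, align 8] → 120
@120: vy [4B, align 4] → 124
+4 pad (align 8)
@128: z [8B, align 8] → 136
size 136, align 8
array of 4: 4 × 136 = 544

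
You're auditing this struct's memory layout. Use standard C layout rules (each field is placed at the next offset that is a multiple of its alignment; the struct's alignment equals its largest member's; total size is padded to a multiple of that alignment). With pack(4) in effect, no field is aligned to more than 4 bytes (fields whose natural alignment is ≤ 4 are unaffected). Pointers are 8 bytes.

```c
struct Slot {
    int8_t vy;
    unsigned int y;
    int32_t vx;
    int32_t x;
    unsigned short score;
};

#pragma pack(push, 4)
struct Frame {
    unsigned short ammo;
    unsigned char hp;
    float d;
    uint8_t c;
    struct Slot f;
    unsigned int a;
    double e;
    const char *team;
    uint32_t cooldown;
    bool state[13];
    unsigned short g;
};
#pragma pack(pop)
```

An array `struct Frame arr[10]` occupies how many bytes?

720

Slot: @0: vy [1B, align 1] → 1; +3 pad (align 4); @4: y [4B, align 4] → 8; @8: vx [4B, align 4] → 12; @12: x [4B, align 4] → 16; @16: score [2B, align 2] → 18; +2 tail pad (align 4); size 20, align 4
@0: ammo [2B, align 2] → 2
@2: hp [1B, align 1] → 3
+1 pad (align 4)
@4: d [4B, align 4] → 8
@8: c [1B, align 1] → 9
+3 pad (align 4)
@12: f [20B, align 4] → 32
@32: a [4B, align 4] → 36
@36: e [8B, align 4] → 44
@44: team [8B, align 4] → 52
@52: cooldown [4B, align 4] → 56
@56: state [13B, align 1] → 69
+1 pad (align 2)
@70: g [2B, align 2] → 72
size 72, align 4
array of 10: 10 × 72 = 720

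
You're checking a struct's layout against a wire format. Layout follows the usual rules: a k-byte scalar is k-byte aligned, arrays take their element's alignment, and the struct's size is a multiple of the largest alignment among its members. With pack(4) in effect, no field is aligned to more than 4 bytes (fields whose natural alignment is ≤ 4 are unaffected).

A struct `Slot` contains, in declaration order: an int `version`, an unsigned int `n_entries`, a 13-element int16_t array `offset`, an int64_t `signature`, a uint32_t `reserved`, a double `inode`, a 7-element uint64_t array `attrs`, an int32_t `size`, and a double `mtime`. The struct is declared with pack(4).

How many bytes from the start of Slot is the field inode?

48

version at 0 (size 4, align 4) → ends 4
n_entries at 4 (size 4, align 4) → ends 8
offset at 8 (size 26, align 2) → ends 34
pad 2 to align 4 for signature
signature at 36 (size 8, align 4) → ends 44
reserved at 44 (size 4, align 4) → ends 48
inode at 48 (size 8, align 4) → ends 56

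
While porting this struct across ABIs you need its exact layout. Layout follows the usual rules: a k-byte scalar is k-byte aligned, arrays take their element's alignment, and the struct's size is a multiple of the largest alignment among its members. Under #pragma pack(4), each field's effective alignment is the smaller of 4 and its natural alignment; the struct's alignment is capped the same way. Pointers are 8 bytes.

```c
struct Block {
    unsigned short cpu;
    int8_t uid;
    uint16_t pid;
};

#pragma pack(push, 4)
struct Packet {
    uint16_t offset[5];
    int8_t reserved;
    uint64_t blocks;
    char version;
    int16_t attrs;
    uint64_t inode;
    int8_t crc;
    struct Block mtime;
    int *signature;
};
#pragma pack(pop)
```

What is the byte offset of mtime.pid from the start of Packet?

Block: @0: cpu [2B, align 2] → 2; @2: uid [1B, align 1] → 3; +1 pad (align 2); @4: pid [2B, align 2] → 6; size 6, align 2
@0: offset [10B, align 2] → 10
@10: reserved [1B, align 1] → 11
+1 pad (align 4)
@12: blocks [8B, align 4] → 20
@20: version [1B, align 1] → 21
+1 pad (align 2)
@22: attrs [2B, align 2] → 24
@24: inode [8B, align 4] → 32
@32: crc [1B, align 1] → 33
+1 pad (align 2)
@34: mtime [6B, align 2] → 40
within Block: pid at 4
34 + 4 = 38

38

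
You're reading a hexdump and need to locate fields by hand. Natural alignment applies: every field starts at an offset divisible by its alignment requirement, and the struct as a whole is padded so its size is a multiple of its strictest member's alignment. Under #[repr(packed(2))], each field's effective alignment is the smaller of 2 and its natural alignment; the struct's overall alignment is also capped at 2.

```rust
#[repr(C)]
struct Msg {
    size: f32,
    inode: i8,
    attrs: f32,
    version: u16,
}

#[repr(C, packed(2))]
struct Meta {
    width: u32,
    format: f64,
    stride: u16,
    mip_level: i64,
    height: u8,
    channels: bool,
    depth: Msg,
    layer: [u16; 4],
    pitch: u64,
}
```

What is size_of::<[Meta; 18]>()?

1008

Msg: size at 0 (size 4, align 4) → ends 4; inode at 4 (size 1, align 1) → ends 5; pad 3 to align 4 for attrs; attrs at 8 (size 4, align 4) → ends 12; version at 12 (size 2, align 2) → ends 14; tail pad 2 to reach multiple of 4; total 16 bytes, alignment 4
width at 0 (size 4, align 2) → ends 4
format at 4 (size 8, align 2) → ends 12
stride at 12 (size 2, align 2) → ends 14
mip_level at 14 (size 8, align 2) → ends 22
height at 22 (size 1, align 1) → ends 23
channels at 23 (size 1, align 1) → ends 24
depth at 24 (size 16, align 2) → ends 40
layer at 40 (size 8, align 2) → ends 48
pitch at 48 (size 8, align 2) → ends 56
total 56 bytes, alignment 2
array of 18: 18 × 56 = 1008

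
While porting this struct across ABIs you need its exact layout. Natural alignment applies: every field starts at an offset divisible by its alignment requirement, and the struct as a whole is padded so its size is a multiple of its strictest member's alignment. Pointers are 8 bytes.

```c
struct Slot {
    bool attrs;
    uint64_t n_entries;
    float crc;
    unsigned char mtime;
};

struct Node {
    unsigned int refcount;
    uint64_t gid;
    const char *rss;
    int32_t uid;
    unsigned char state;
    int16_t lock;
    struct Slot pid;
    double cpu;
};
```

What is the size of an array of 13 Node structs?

Slot: @0: attrs [1B, align 1] → 1; +7 pad (align 8); @8: n_entries [8B, align 8] → 16; @16: crc [4B, align 4] → 20; @20: mtime [1B, align 1] → 21; +3 tail pad (align 8); size 24, align 8
@0: refcount [4B, align 4] → 4
+4 pad (align 8)
@8: gid [8B, align 8] → 16
@16: rss [8B, align 8] → 24
@24: uid [4B, align 4] → 28
@28: state [1B, align 1] → 29
+1 pad (align 2)
@30: lock [2B, align 2] → 32
@32: pid [24B, align 8] → 56
@56: cpu [8B, align 8] → 64
size 64, align 8
array of 13: 13 × 64 = 832

832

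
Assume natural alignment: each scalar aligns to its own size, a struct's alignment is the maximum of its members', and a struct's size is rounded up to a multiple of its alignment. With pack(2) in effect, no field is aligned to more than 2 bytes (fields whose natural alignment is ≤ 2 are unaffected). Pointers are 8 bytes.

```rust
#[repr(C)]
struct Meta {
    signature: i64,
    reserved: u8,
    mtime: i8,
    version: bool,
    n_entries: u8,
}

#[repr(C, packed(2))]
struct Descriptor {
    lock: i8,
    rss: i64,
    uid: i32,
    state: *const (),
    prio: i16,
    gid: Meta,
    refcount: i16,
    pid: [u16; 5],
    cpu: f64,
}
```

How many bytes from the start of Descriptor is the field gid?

Meta: 0..8  signature  (8B, 8-aligned); 8..9  reserved  (1B, 1-aligned); 9..10  mtime  (1B, 1-aligned); 10..11  version  (1B, 1-aligned); 11..12  n_entries  (1B, 1-aligned); 12..16  -- tail padding (4B); sizeof = 16, alignof = 8
0..1  lock  (1B, 1-aligned)
1..2  -- padding (1B)
2..10  rss  (8B, 2-aligned)
10..14  uid  (4B, 2-aligned)
14..22  state  (8B, 2-aligned)
22..24  prio  (2B, 2-aligned)
24..40  gid  (16B, 2-aligned)

24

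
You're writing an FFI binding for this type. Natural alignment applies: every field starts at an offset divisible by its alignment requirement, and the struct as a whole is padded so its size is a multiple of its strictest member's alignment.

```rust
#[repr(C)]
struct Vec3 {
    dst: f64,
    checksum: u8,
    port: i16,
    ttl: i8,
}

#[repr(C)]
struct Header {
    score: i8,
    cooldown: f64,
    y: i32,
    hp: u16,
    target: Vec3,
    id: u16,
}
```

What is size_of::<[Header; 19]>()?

912

Vec3: 0..8  dst  (8B, 8-aligned); 8..9  checksum  (1B, 1-aligned); 9..10  -- padding (1B); 10..12  port  (2B, 2-aligned); 12..13  ttl  (1B, 1-aligned); 13..16  -- tail padding (3B); sizeof = 16, alignof = 8
0..1  score  (1B, 1-aligned)
1..8  -- padding (7B)
8..16  cooldown  (8B, 8-aligned)
16..20  y  (4B, 4-aligned)
20..22  hp  (2B, 2-aligned)
22..24  -- padding (2B)
24..40  target  (16B, 8-aligned)
40..42  id  (2B, 2-aligned)
42..48  -- tail padding (6B)
sizeof = 48, alignof = 8
array of 19: 19 × 48 = 912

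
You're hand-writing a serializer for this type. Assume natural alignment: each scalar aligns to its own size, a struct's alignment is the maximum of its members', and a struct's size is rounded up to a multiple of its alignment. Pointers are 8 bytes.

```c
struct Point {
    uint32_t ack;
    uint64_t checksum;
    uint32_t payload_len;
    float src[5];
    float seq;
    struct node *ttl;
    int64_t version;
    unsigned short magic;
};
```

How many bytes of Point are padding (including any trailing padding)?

0..4  ack  (4B, 4-aligned)
4..8  -- padding (4B)
8..16  checksum  (8B, 8-aligned)
16..20  payload_len  (4B, 4-aligned)
20..40  src  (20B, 4-aligned)
40..44  seq  (4B, 4-aligned)
44..48  -- padding (4B)
48..56  ttl  (8B, 8-aligned)
56..64  version  (8B, 8-aligned)
64..66  magic  (2B, 2-aligned)
66..72  -- tail padding (6B)
sizeof = 72, alignof = 8
data bytes 58, size 72 → padding 14

14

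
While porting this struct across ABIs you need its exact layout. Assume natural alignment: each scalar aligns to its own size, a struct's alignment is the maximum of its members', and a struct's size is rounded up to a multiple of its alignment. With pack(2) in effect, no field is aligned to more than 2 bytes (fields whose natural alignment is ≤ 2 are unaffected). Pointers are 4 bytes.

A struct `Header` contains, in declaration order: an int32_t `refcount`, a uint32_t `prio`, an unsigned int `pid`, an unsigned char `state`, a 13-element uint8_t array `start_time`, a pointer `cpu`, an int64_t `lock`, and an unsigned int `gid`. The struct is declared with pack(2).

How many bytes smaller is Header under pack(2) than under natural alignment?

6

natural layout:
  @0: refcount [4B, align 4] → 4
  @4: prio [4B, align 4] → 8
  @8: pid [4B, align 4] → 12
  @12: state [1B, align 1] → 13
  @13: start_time [13B, align 1] → 26
  +2 pad (align 4)
  @28: cpu [4B, align 4] → 32
  @32: lock [8B, align 8] → 40
  @40: gid [4B, align 4] → 44
  +4 tail pad (align 8)
  size 48, align 8
packed(2) layout:
  @0: refcount [4B, align 2] → 4
  @4: prio [4B, align 2] → 8
  @8: pid [4B, align 2] → 12
  @12: state [1B, align 1] → 13
  @13: start_time [13B, align 1] → 26
  @26: cpu [4B, align 2] → 30
  @30: lock [8B, align 2] → 38
  @38: gid [4B, align 2] → 42
  size 42, align 2
48 − 42 = 6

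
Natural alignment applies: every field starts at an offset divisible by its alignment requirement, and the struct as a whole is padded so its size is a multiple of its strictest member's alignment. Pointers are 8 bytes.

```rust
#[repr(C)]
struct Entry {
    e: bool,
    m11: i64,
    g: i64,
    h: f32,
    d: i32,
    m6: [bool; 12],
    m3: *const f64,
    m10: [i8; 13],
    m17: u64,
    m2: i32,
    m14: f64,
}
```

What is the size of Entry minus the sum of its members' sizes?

0..1  e  (1B, 1-aligned)
1..8  -- padding (7B)
8..16  m11  (8B, 8-aligned)
16..24  g  (8B, 8-aligned)
24..28  h  (4B, 4-aligned)
28..32  d  (4B, 4-aligned)
32..44  m6  (12B, 1-aligned)
44..48  -- padding (4B)
48..56  m3  (8B, 8-aligned)
56..69  m10  (13B, 1-aligned)
69..72  -- padding (3B)
72..80  m17  (8B, 8-aligned)
80..84  m2  (4B, 4-aligned)
84..88  -- padding (4B)
88..96  m14  (8B, 8-aligned)
sizeof = 96, alignof = 8
data bytes 78, size 96 → padding 18

18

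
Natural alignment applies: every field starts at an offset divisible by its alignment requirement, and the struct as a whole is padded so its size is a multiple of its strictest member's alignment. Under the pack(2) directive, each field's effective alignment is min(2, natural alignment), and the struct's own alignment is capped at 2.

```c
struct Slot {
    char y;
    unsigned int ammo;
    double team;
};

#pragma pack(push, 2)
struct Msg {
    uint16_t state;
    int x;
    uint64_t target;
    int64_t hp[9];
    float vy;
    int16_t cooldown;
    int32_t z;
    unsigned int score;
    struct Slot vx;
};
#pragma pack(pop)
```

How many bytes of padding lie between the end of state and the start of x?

Slot: @0: y [1B, align 1] → 1; +3 pad (align 4); @4: ammo [4B, align 4] → 8; @8: team [8B, align 8] → 16; size 16, align 8
@0: state [2B, align 2] → 2
@2: x [4B, align 2] → 6

0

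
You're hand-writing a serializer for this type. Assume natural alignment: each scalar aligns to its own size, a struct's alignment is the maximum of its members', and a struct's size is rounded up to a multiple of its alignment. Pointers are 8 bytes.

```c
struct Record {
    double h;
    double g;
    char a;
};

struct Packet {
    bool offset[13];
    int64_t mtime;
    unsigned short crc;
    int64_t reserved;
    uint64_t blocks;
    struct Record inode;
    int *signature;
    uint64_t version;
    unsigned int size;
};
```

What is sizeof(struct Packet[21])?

Record: @0: h [8B, align 8] → 8; @8: g [8B, align 8] → 16; @16: a [1B, align 1] → 17; +7 tail pad (align 8); size 24, align 8
@0: offset [13B, align 1] → 13
+3 pad (align 8)
@16: mtime [8B, align 8] → 24
@24: crc [2B, align 2] → 26
+6 pad (align 8)
@32: reserved [8B, align 8] → 40
@40: blocks [8B, align 8] → 48
@48: inode [24B, align 8] → 72
@72: signature [8B, align 8] → 80
@80: version [8B, align 8] → 88
@88: size [4B, align 4] → 92
+4 tail pad (align 8)
size 96, align 8
array of 21: 21 × 96 = 2016

2016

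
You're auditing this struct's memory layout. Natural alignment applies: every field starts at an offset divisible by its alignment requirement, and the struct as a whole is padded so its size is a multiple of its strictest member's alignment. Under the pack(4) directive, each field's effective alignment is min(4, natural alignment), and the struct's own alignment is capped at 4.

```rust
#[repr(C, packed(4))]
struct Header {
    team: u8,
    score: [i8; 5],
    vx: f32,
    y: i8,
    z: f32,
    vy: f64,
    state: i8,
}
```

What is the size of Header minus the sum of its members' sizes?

8

team at 0 (size 1, align 1) → ends 1
score at 1 (size 5, align 1) → ends 6
pad 2 to align 4 for vx
vx at 8 (size 4, align 4) → ends 12
y at 12 (size 1, align 1) → ends 13
pad 3 to align 4 for z
z at 16 (size 4, align 4) → ends 20
vy at 20 (size 8, align 4) → ends 28
state at 28 (size 1, align 1) → ends 29
tail pad 3 to reach multiple of 4
total 32 bytes, alignment 4
data bytes 24, size 32 → padding 8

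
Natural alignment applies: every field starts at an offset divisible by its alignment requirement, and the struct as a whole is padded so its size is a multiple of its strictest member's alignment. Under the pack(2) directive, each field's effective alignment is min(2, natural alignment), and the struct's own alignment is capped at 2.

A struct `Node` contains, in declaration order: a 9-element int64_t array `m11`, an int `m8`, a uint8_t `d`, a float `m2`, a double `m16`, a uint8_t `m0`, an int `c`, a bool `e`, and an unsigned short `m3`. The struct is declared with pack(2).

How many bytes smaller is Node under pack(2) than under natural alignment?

12

natural layout:
  m11 at 0 (size 72, align 8) → ends 72
  m8 at 72 (size 4, align 4) → ends 76
  d at 76 (size 1, align 1) → ends 77
  pad 3 to align 4 for m2
  m2 at 80 (size 4, align 4) → ends 84
  pad 4 to align 8 for m16
  m16 at 88 (size 8, align 8) → ends 96
  m0 at 96 (size 1, align 1) → ends 97
  pad 3 to align 4 for c
  c at 100 (size 4, align 4) → ends 104
  e at 104 (size 1, align 1) → ends 105
  pad 1 to align 2 for m3
  m3 at 106 (size 2, align 2) → ends 108
  tail pad 4 to reach multiple of 8
  total 112 bytes, alignment 8
packed(2) layout:
  m11 at 0 (size 72, align 2) → ends 72
  m8 at 72 (size 4, align 2) → ends 76
  d at 76 (size 1, align 1) → ends 77
  pad 1 to align 2 for m2
  m2 at 78 (size 4, align 2) → ends 82
  m16 at 82 (size 8, align 2) → ends 90
  m0 at 90 (size 1, align 1) → ends 91
  pad 1 to align 2 for c
  c at 92 (size 4, align 2) → ends 96
  e at 96 (size 1, align 1) → ends 97
  pad 1 to align 2 for m3
  m3 at 98 (size 2, align 2) → ends 100
  total 100 bytes, alignment 2
112 − 100 = 12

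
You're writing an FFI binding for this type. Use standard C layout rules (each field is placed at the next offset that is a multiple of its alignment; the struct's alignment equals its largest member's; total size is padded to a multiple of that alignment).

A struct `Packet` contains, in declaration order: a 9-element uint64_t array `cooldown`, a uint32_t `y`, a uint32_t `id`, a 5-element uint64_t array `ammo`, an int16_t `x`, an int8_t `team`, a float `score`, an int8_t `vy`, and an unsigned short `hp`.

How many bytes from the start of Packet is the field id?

76

0..72  cooldown  (72B, 8-aligned)
72..76  y  (4B, 4-aligned)
76..80  id  (4B, 4-aligned)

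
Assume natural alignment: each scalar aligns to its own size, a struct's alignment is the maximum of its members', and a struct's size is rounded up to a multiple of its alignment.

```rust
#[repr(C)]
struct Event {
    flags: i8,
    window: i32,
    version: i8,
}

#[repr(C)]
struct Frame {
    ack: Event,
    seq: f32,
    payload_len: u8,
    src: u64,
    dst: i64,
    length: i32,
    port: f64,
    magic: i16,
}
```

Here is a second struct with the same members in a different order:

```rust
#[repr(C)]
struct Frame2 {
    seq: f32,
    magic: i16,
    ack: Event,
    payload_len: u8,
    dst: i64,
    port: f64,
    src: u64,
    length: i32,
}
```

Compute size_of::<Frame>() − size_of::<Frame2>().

8

Event: flags at 0 (size 1, align 1) → ends 1; pad 3 to align 4 for window; window at 4 (size 4, align 4) → ends 8; version at 8 (size 1, align 1) → ends 9; tail pad 3 to reach multiple of 4; total 12 bytes, alignment 4
ack at 0 (size 12, align 4) → ends 12
seq at 12 (size 4, align 4) → ends 16
payload_len at 16 (size 1, align 1) → ends 17
pad 7 to align 8 for src
src at 24 (size 8, align 8) → ends 32
dst at 32 (size 8, align 8) → ends 40
length at 40 (size 4, align 4) → ends 44
pad 4 to align 8 for port
port at 48 (size 8, align 8) → ends 56
magic at 56 (size 2, align 2) → ends 58
tail pad 6 to reach multiple of 8
total 64 bytes, alignment 8
— Frame2 —
seq at 0 (size 4, align 4) → ends 4
magic at 4 (size 2, align 2) → ends 6
pad 2 to align 4 for ack
ack at 8 (size 12, align 4) → ends 20
payload_len at 20 (size 1, align 1) → ends 21
pad 3 to align 8 for dst
dst at 24 (size 8, align 8) → ends 32
port at 32 (size 8, align 8) → ends 40
src at 40 (size 8, align 8) → ends 48
length at 48 (size 4, align 4) → ends 52
tail pad 4 to reach multiple of 8
total 56 bytes, alignment 8
64 − 56 = 8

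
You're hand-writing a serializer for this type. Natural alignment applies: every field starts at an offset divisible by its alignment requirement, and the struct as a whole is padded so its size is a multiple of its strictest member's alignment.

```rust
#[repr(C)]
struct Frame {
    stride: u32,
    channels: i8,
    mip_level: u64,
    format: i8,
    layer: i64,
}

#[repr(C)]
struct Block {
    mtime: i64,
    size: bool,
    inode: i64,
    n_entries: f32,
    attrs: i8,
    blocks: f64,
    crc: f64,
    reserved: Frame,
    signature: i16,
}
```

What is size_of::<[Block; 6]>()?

528

Frame: stride at 0 (size 4, align 4) → ends 4; channels at 4 (size 1, align 1) → ends 5; pad 3 to align 8 for mip_level; mip_level at 8 (size 8, align 8) → ends 16; format at 16 (size 1, align 1) → ends 17; pad 7 to align 8 for layer; layer at 24 (size 8, align 8) → ends 32; total 32 bytes, alignment 8
mtime at 0 (size 8, align 8) → ends 8
size at 8 (size 1, align 1) → ends 9
pad 7 to align 8 for inode
inode at 16 (size 8, align 8) → ends 24
n_entries at 24 (size 4, align 4) → ends 28
attrs at 28 (size 1, align 1) → ends 29
pad 3 to align 8 for blocks
blocks at 32 (size 8, align 8) → ends 40
crc at 40 (size 8, align 8) → ends 48
reserved at 48 (size 32, align 8) → ends 80
signature at 80 (size 2, align 2) → ends 82
tail pad 6 to reach multiple of 8
total 88 bytes, alignment 8
array of 6: 6 × 88 = 528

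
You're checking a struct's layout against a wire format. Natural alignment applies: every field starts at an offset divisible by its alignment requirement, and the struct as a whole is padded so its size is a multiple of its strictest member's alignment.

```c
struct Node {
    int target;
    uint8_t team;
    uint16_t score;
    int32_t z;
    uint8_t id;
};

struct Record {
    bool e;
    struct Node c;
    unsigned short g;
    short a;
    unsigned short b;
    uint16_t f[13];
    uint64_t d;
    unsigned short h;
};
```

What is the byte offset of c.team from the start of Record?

Node: 0..4  target  (4B, 4-aligned); 4..5  team  (1B, 1-aligned); 5..6  -- padding (1B); 6..8  score  (2B, 2-aligned); 8..12  z  (4B, 4-aligned); 12..13  id  (1B, 1-aligned); 13..16  -- tail padding (3B); sizeof = 16, alignof = 4
0..1  e  (1B, 1-aligned)
1..4  -- padding (3B)
4..20  c  (16B, 4-aligned)
within Node: team at 4
4 + 4 = 8

8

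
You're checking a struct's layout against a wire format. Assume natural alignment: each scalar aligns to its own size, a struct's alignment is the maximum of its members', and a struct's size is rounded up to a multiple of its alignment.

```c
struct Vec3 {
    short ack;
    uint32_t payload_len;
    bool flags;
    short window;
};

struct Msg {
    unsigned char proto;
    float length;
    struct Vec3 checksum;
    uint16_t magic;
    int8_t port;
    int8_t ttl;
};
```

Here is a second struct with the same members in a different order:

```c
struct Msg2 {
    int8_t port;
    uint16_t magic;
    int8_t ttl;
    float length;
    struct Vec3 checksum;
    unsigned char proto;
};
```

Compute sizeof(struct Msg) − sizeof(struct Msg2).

-4

Vec3: @0: ack [2B, align 2] → 2; +2 pad (align 4); @4: payload_len [4B, align 4] → 8; @8: flags [1B, align 1] → 9; +1 pad (align 2); @10: window [2B, align 2] → 12; size 12, align 4
@0: proto [1B, align 1] → 1
+3 pad (align 4)
@4: length [4B, align 4] → 8
@8: checksum [12B, align 4] → 20
@20: magic [2B, align 2] → 22
@22: port [1B, align 1] → 23
@23: ttl [1B, align 1] → 24
size 24, align 4
— Msg2 —
@0: port [1B, align 1] → 1
+1 pad (align 2)
@2: magic [2B, align 2] → 4
@4: ttl [1B, align 1] → 5
+3 pad (align 4)
@8: length [4B, align 4] → 12
@12: checksum [12B, align 4] → 24
@24: proto [1B, align 1] → 25
+3 tail pad (align 4)
size 28, align 4
24 − 28 = -4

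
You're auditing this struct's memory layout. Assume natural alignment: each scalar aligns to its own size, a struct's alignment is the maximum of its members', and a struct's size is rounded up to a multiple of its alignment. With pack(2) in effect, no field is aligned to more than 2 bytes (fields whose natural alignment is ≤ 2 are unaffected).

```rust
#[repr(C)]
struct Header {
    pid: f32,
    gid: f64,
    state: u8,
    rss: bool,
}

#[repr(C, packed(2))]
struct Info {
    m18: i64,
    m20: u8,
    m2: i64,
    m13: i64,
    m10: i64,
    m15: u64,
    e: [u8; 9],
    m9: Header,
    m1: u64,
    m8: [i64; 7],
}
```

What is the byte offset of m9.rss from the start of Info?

69

Header: 0..4  pid  (4B, 4-aligned); 4..8  -- padding (4B); 8..16  gid  (8B, 8-aligned); 16..17  state  (1B, 1-aligned); 17..18  rss  (1B, 1-aligned); 18..24  -- tail padding (6B); sizeof = 24, alignof = 8
0..8  m18  (8B, 2-aligned)
8..9  m20  (1B, 1-aligned)
9..10  -- padding (1B)
10..18  m2  (8B, 2-aligned)
18..26  m13  (8B, 2-aligned)
26..34  m10  (8B, 2-aligned)
34..42  m15  (8B, 2-aligned)
42..51  e  (9B, 1-aligned)
51..52  -- padding (1B)
52..76  m9  (24B, 2-aligned)
within Header: rss at 17
52 + 17 = 69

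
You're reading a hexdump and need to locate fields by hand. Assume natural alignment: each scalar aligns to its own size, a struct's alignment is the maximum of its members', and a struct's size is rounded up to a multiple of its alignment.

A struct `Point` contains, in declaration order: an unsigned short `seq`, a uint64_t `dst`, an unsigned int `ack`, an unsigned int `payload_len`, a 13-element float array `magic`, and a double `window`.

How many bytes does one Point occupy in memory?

0..2  seq  (2B, 2-aligned)
2..8  -- padding (6B)
8..16  dst  (8B, 8-aligned)
16..20  ack  (4B, 4-aligned)
20..24  payload_len  (4B, 4-aligned)
24..76  magic  (52B, 4-aligned)
76..80  -- padding (4B)
80..88  window  (8B, 8-aligned)
sizeof = 88, alignof = 8

88 bytes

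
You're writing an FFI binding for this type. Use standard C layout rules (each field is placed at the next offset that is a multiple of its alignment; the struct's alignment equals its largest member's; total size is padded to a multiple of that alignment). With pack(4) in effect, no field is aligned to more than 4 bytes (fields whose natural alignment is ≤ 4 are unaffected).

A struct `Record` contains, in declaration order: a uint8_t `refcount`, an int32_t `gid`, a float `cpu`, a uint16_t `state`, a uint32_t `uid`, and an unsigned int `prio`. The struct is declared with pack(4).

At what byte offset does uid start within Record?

@0: refcount [1B, align 1] → 1
+3 pad (align 4)
@4: gid [4B, align 4] → 8
@8: cpu [4B, align 4] → 12
@12: state [2B, align 2] → 14
+2 pad (align 4)
@16: uid [4B, align 4] → 20

16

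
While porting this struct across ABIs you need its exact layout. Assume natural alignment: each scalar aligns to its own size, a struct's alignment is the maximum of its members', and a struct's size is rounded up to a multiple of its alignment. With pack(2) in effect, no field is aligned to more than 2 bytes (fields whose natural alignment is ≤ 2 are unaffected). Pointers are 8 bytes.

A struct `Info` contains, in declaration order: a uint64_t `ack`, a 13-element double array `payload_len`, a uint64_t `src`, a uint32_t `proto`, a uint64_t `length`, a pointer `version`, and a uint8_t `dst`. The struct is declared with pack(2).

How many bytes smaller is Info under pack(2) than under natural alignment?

natural layout:
  0..8  ack  (8B, 8-aligned)
  8..112  payload_len  (104B, 8-aligned)
  112..120  src  (8B, 8-aligned)
  120..124  proto  (4B, 4-aligned)
  124..128  -- padding (4B)
  128..136  length  (8B, 8-aligned)
  136..144  version  (8B, 8-aligned)
  144..145  dst  (1B, 1-aligned)
  145..152  -- tail padding (7B)
  sizeof = 152, alignof = 8
packed(2) layout:
  0..8  ack  (8B, 2-aligned)
  8..112  payload_len  (104B, 2-aligned)
  112..120  src  (8B, 2-aligned)
  120..124  proto  (4B, 2-aligned)
  124..132  length  (8B, 2-aligned)
  132..140  version  (8B, 2-aligned)
  140..141  dst  (1B, 1-aligned)
  141..142  -- tail padding (1B)
  sizeof = 142, alignof = 2
152 − 142 = 10

10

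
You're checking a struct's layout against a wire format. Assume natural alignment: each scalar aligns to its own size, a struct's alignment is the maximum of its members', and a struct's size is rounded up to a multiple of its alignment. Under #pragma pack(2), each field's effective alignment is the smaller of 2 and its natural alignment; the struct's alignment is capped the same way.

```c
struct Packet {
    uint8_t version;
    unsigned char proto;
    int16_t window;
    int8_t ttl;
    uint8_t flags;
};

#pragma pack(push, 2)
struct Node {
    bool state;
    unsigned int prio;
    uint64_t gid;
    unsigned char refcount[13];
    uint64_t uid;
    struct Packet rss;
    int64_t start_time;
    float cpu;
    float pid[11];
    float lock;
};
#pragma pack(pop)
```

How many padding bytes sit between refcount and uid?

Packet: @0: version [1B, align 1] → 1; @1: proto [1B, align 1] → 2; @2: window [2B, align 2] → 4; @4: ttl [1B, align 1] → 5; @5: flags [1B, align 1] → 6; size 6, align 2
@0: state [1B, align 1] → 1
+1 pad (align 2)
@2: prio [4B, align 2] → 6
@6: gid [8B, align 2] → 14
@14: refcount [13B, align 1] → 27
+1 pad (align 2)
@28: uid [8B, align 2] → 36

1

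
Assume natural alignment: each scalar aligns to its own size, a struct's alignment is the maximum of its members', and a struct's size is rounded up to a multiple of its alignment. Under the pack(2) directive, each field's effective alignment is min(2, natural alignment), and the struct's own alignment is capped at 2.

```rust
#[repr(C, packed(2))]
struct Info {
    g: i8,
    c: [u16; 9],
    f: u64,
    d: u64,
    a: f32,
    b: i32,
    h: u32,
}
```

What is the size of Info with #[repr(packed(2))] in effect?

@0: g [1B, align 1] → 1
+1 pad (align 2)
@2: c [18B, align 2] → 20
@20: f [8B, align 2] → 28
@28: d [8B, align 2] → 36
@36: a [4B, align 2] → 40
@40: b [4B, align 2] → 44
@44: h [4B, align 2] → 48
size 48, align 2

48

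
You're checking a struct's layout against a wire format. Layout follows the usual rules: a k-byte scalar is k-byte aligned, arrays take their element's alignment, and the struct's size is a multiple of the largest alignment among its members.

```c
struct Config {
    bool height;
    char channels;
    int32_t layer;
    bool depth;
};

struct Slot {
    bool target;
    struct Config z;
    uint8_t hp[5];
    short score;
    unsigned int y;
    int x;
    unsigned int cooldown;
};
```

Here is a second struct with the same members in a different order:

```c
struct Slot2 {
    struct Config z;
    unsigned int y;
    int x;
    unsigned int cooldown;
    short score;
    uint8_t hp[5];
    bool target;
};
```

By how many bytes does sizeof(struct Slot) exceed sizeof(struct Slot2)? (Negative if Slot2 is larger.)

4

Config: height at 0 (size 1, align 1) → ends 1; channels at 1 (size 1, align 1) → ends 2; pad 2 to align 4 for layer; layer at 4 (size 4, align 4) → ends 8; depth at 8 (size 1, align 1) → ends 9; tail pad 3 to reach multiple of 4; total 12 bytes, alignment 4
target at 0 (size 1, align 1) → ends 1
pad 3 to align 4 for z
z at 4 (size 12, align 4) → ends 16
hp at 16 (size 5, align 1) → ends 21
pad 1 to align 2 for score
score at 22 (size 2, align 2) → ends 24
y at 24 (size 4, align 4) → ends 28
x at 28 (size 4, align 4) → ends 32
cooldown at 32 (size 4, align 4) → ends 36
total 36 bytes, alignment 4
— Slot2 —
z at 0 (size 12, align 4) → ends 12
y at 12 (size 4, align 4) → ends 16
x at 16 (size 4, align 4) → ends 20
cooldown at 20 (size 4, align 4) → ends 24
score at 24 (size 2, align 2) → ends 26
hp at 26 (size 5, align 1) → ends 31
target at 31 (size 1, align 1) → ends 32
total 32 bytes, alignment 4
36 − 32 = 4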